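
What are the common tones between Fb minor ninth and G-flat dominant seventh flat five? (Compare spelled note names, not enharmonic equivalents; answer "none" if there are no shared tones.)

F-flat G-flat

Fb minor ninth = F-flat, A-double-flat, C-flat, E-double-flat, G-flat.
G-flat dominant seventh flat five = G-flat, B-flat, D-double-flat, F-flat.
Shared: F-flat, G-flat.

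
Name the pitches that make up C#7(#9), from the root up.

C#7(#9) is a dominant seventh sharp nine built on C#.
Root: C#
Major 3rd (3rd): E#
Perfect 5th (5th): G#
Minor 7th (7th): B
Augmented 9th (9th): D##

C# E# G# B D##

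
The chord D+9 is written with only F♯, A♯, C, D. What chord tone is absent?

The full D+9 chord is D, F♯, A♯, C, E.
Comparing with the voicing, the major 9th (9th) — E — is absent.

E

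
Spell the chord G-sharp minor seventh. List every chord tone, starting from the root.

G-sharp minor seventh: minor seventh on G-sharp.
Root: G-sharp
Minor 3rd (3rd): B
Perfect 5th (5th): D-sharp
Minor 7th (7th): F-sharp

G-sharp – B – D-sharp – F-sharp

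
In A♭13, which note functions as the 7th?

A♭13 is built on A♭; its 7th is a minor 7th above the root.
A seventh above A uses the letter G, and the minor 7th above A♭ is G♭.

G♭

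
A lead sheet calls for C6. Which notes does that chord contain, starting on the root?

C E G A

C6 is a major sixth built on C.
Root: C
Major 3rd (3rd): E
Perfect 5th (5th): G
Major 6th (6th): A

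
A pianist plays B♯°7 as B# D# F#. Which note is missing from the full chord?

B♯°7 = B#, D#, F#, A. The voicing lacks the 7th (diminished 7th), A.

A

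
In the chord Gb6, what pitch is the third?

Gb6 is built on G♭; its 3rd is a major 3rd above the root.
A third above G uses the letter B, and the major 3rd above G♭ is B♭.

B♭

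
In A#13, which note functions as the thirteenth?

F𝄪

Root of A#13 = A♯. The 13th is a major 13th: A♯ up a major 13th → F𝄪.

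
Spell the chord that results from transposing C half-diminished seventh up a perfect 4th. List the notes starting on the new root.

C up a perfect 4th → F. New chord: F half-diminished seventh.
F — root
A-flat — minor 3rd
C-flat — diminished 5th
E-flat — minor 7th

F  A-flat  C-flat  E-flat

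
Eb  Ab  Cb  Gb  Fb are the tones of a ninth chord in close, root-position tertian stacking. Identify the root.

Fb

Arranged so that each adjacent pair is a third by letter name: Fb – Ab – Cb – Eb – Gb.
The bottom of that stack, Fb, is the root (this is Fb major ninth).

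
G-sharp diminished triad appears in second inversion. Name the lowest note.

G-sharp diminished triad = G-sharp–B–D. Second inversion → fifth in the bass = D.

D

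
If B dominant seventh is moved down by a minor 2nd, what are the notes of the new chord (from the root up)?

A-sharp C-double-sharp E-sharp G-sharp

Transposed root: B → A-sharp (minor 2nd down). So we spell A-sharp dominant seventh:
root → A-sharp
3rd (major 3rd) → C-double-sharp
5th (perfect 5th) → E-sharp
7th (minor 7th) → G-sharp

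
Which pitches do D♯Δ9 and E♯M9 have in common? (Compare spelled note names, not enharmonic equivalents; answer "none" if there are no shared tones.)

F##  E#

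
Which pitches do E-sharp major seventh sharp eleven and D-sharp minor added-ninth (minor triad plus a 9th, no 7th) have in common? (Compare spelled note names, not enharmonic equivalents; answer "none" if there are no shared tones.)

E-sharp

E-sharp major seventh sharp eleven: E-sharp G-double-sharp B-sharp D-double-sharp A-double-sharp
D-sharp minor added-ninth: D-sharp F-sharp A-sharp E-sharp
Common to both → E-sharp.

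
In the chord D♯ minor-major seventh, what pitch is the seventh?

C-double-sharp

Root of D♯ minor-major seventh = D-sharp. The 7th is a major 7th: D-sharp up a major 7th → C-double-sharp.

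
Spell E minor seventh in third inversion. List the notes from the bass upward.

In root position, E minor seventh is E–G–B–D.
Third inversion puts the seventh (D) in the bass.

D, E, G, B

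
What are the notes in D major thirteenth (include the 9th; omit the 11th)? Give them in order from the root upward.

D, F#, A, C#, E, B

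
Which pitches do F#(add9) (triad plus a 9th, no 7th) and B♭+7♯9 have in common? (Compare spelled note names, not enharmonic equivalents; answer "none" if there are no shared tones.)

F#, C#

F#(add9) = F#, A#, C#, G#.
B♭+7♯9 = Bb, D, F#, Ab, C#.
Shared: F#, C#.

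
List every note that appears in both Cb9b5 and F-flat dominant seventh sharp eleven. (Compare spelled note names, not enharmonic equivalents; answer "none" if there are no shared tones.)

C♭

Cb9b5: C♭ E♭ G𝄫 B𝄫 D♭
F-flat dominant seventh sharp eleven: F♭ A♭ C♭ E𝄫 B♭
Common to both → C♭.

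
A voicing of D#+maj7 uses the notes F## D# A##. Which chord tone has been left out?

D#+maj7 = D#, F##, A##, C##. The voicing lacks the 7th (major 7th), C##.

C##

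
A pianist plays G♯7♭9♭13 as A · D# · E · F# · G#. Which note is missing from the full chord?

B#

G♯7♭9♭13 = G#, B#, D#, F#, A, E. The voicing lacks the 3rd (major 3rd), B#.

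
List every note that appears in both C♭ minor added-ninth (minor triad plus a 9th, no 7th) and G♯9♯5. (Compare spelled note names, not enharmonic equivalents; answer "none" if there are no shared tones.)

none

C♭ minor added-ninth = Cb, Ebb, Gb, Db.
G♯9♯5 = G#, B#, D##, F#, A#.
Shared: none.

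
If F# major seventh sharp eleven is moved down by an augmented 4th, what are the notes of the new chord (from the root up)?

An augmented 4th down from F♯ is C, so the new chord is C major seventh sharp eleven.
- root: C
- major 3rd: E
- perfect 5th: G
- major 7th: B
- augmented 11th: F♯

C – E – G – B – F♯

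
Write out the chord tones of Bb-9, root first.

Bb-9: minor ninth on Bb.
Bb — root
Db — minor 3rd
F — perfect 5th
Ab — minor 7th
C — major 9th

Bb, Db, F, Ab, C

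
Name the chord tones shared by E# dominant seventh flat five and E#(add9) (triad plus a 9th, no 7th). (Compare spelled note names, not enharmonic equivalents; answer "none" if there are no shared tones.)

E# dominant seventh flat five: E# G## B D#
E#(add9): E# G## B# F##
Common to both → E#, G##.

E# – G##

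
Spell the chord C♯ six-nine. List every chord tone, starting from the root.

C-sharp  E-sharp  G-sharp  A-sharp  D-sharp

C♯ six-nine: six-nine on C-sharp.
C-sharp — root
E-sharp — major 3rd
G-sharp — perfect 5th
A-sharp — major 6th
D-sharp — major 9th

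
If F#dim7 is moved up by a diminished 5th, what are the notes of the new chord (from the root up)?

C  E♭  G♭  B𝄫

A diminished 5th up from F♯ is C, so the new chord is C diminished seventh.
root → C
3rd (minor 3rd) → E♭
5th (diminished 5th) → G♭
7th (diminished 7th) → B𝄫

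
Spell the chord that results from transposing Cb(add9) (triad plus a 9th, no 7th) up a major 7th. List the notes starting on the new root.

B♭, D, F, C

C♭ up a major 7th → B♭. New chord: B♭ added-ninth.
root → B♭
3rd (major 3rd) → D
5th (perfect 5th) → F
9th (major 9th) → C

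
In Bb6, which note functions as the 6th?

Root of Bb6 = Bb. The 6th is a major 6th: Bb up a major 6th → G.

G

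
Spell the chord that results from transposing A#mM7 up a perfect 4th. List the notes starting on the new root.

Transposed root: A♯ → D♯ (perfect 4th up). So we spell D♯ minor-major seventh:
- root: D♯
- minor 3rd: F♯
- perfect 5th: A♯
- major 7th: C𝄪

D♯, F♯, A♯, C𝄪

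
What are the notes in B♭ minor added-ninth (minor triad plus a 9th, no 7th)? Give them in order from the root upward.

B-flat D-flat F C

Root B-flat, quality minor added-ninth:
- root: B-flat
- minor 3rd: D-flat
- perfect 5th: F
- major 9th: C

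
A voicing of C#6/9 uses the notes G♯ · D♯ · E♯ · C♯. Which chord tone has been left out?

The full C#6/9 chord is C♯, E♯, G♯, A♯, D♯.
Comparing with the voicing, the major 6th (6th) — A♯ — is absent.

A♯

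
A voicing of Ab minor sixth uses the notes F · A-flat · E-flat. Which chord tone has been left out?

Ab minor sixth = A-flat, C-flat, E-flat, F. The voicing lacks the 3rd (minor 3rd), C-flat.

C-flat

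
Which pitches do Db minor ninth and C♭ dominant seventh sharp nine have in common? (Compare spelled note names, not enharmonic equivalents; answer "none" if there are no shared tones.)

Db minor ninth: D-flat F-flat A-flat C-flat E-flat
C♭ dominant seventh sharp nine: C-flat E-flat G-flat B-double-flat D
Common to both → C-flat, E-flat.

C-flat, E-flat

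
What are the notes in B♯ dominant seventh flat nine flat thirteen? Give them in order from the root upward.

B♯ dominant seventh flat nine flat thirteen: dominant seventh flat nine flat thirteen on B-sharp.
root → B-sharp
3rd (major 3rd) → D-double-sharp
5th (perfect 5th) → F-double-sharp
7th (minor 7th) → A-sharp
9th (minor 9th) → C-sharp
13th (minor 13th) → G-sharp

B-sharp – D-double-sharp – F-double-sharp – A-sharp – C-sharp – G-sharp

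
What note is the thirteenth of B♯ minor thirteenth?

G-double-sharp

B♯ minor thirteenth is built on B-sharp; its 13th is a major 13th above the root.
A sixth above B uses the letter G, and the major 13th above B-sharp is G-double-sharp.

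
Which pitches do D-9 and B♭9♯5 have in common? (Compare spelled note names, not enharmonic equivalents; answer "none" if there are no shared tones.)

D – C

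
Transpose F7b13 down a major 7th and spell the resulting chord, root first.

Transposed root: F → Gb (major 7th down). So we spell Gb dominant seventh flat thirteen:
Gb — root
Bb — major 3rd
Db — perfect 5th
Fb — minor 7th
Ebb — minor 13th

Gb Bb Db Fb Ebb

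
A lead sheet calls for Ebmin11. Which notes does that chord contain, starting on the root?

Eb, Gb, Bb, Db, F, Ab

Root Eb, quality minor eleventh:
root → Eb
3rd (minor 3rd) → Gb
5th (perfect 5th) → Bb
7th (minor 7th) → Db
9th (major 9th) → F
11th (perfect 11th) → Ab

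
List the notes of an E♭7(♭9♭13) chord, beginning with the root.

Eb, G, Bb, Db, Fb, Cb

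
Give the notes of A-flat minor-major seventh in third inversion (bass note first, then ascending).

G  A-flat  C-flat  E-flat

A-flat minor-major seventh = A-flat–C-flat–E-flat–G; third inversion → seventh (G) lowest.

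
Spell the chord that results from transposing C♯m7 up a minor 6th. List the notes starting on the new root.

A – C – E – G

Transposed root: C# → A (minor 6th up). So we spell A minor seventh:
A — root
C — minor 3rd
E — perfect 5th
G — minor 7th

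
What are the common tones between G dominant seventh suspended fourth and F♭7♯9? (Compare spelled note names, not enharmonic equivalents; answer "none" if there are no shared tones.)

G

G dominant seventh suspended fourth: G C D F
F♭7♯9: F♭ A♭ C♭ E𝄫 G
Common to both → G.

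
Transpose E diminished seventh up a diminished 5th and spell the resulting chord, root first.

Bb – Db – Fb – Abb

A diminished 5th up from E is Bb, so the new chord is Bb diminished seventh.
Root: Bb
Minor 3rd (3rd): Db
Diminished 5th (5th): Fb
Diminished 7th (7th): Abb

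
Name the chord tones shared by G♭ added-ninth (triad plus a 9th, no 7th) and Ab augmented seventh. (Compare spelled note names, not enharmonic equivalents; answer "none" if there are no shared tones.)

G-flat  A-flat

G♭ added-ninth: G-flat B-flat D-flat A-flat
Ab augmented seventh: A-flat C E G-flat
Common to both → G-flat, A-flat.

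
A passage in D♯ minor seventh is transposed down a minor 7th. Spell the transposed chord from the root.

E-sharp, G-sharp, B-sharp, D-sharp

Transposed root: D-sharp → E-sharp (minor 7th down). So we spell E-sharp minor seventh:
- root: E-sharp
- minor 3rd: G-sharp
- perfect 5th: B-sharp
- minor 7th: D-sharp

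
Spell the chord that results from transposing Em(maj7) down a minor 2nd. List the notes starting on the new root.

D#, F#, A#, C##

Transposed root: E → D# (minor 2nd down). So we spell D# minor-major seventh:
root → D#
3rd (minor 3rd) → F#
5th (perfect 5th) → A#
7th (major 7th) → C##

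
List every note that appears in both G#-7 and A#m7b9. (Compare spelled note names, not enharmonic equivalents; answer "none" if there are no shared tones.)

G♯, B

G#-7: G♯ B D♯ F♯
A#m7b9: A♯ C♯ E♯ G♯ B
Common to both → G♯, B.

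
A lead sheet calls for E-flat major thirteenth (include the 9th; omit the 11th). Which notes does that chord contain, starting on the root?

Root E-flat, quality major thirteenth:
- root: E-flat
- major 3rd: G
- perfect 5th: B-flat
- major 7th: D
- major 9th: F
- major 13th: C

E-flat – G – B-flat – D – F – C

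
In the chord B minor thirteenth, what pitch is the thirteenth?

G#

Root of B minor thirteenth = B. The 13th is a major 13th: B up a major 13th → G#.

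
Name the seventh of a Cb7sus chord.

Cb7sus is built on C♭; its 7th is a minor 7th above the root.
A seventh above C uses the letter B, and the minor 7th above C♭ is B𝄫.

B𝄫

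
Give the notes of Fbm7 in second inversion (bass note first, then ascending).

In root position, Fbm7 is Fb–Abb–Cb–Ebb.
Second inversion puts the fifth (Cb) in the bass.

Cb Ebb Fb Abb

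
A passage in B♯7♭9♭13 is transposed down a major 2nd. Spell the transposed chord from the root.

Transposed root: B# → A# (major 2nd down). So we spell A# dominant seventh flat nine flat thirteen:
- root: A#
- major 3rd: C##
- perfect 5th: E#
- minor 7th: G#
- minor 9th: B
- minor 13th: F#

A#, C##, E#, G#, B, F#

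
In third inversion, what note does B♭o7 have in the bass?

Abb

B♭o7 = Bb–Db–Fb–Abb. Third inversion → seventh in the bass = Abb.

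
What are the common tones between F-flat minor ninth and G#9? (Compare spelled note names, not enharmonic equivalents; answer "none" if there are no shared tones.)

none

F-flat minor ninth: Fb Abb Cb Ebb Gb
G#9: G# B# D# F# A#
Common to both → none.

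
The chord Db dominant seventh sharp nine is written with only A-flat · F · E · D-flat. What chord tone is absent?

The full Db dominant seventh sharp nine chord is D-flat, F, A-flat, C-flat, E.
Comparing with the voicing, the minor 7th (7th) — C-flat — is absent.

C-flat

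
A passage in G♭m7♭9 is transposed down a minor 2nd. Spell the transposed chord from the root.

F Ab C Eb Gb

Gb down a minor 2nd → F. New chord: F minor seventh flat nine.
- root: F
- minor 3rd: Ab
- perfect 5th: C
- minor 7th: Eb
- minor 9th: Gb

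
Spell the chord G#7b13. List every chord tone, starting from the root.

G#, B#, D#, F#, E

G#7b13: dominant seventh flat thirteen on G#.
G# — root
B# — major 3rd
D# — perfect 5th
F# — minor 7th
E — minor 13th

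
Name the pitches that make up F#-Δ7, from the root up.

Root F#, quality minor-major seventh:
- root: F#
- minor 3rd: A
- perfect 5th: C#
- major 7th: E#

F#, A, C#, E#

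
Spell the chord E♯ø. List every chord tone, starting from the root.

E♯ø: half-diminished seventh on E#.
- root: E#
- minor 3rd: G#
- diminished 5th: B
- minor 7th: D#

E#  G#  B  D#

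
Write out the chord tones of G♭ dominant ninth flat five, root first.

G-flat, B-flat, D-double-flat, F-flat, A-flat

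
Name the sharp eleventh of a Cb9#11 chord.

Root of Cb9#11 = Cb. The 11th is an augmented 11th: Cb up an augmented 11th → F.

F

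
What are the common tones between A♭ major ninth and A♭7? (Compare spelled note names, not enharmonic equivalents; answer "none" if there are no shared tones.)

A♭, C, E♭

A♭ major ninth: A♭ C E♭ G B♭
A♭7: A♭ C E♭ G♭
Common to both → A♭, C, E♭.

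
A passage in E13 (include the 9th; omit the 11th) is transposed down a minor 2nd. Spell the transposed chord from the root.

E down a minor 2nd → D#. New chord: D# dominant thirteenth.
Root: D#
Major 3rd (3rd): F##
Perfect 5th (5th): A#
Minor 7th (7th): C#
Major 9th (9th): E#
Major 13th (13th): B#

D#  F##  A#  C#  E#  B#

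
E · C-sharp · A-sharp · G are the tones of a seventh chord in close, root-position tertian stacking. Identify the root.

Stacking in thirds gives A-sharp – C-sharp – E – G, so A-sharp is the root — A-sharp diminished seventh.

A-sharp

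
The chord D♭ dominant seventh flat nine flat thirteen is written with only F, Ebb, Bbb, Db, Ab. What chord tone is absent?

Cb

D♭ dominant seventh flat nine flat thirteen = Db, F, Ab, Cb, Ebb, Bbb. The voicing lacks the 7th (minor 7th), Cb.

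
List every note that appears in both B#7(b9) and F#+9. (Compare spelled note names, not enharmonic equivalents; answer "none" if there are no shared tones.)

B#7(b9): B♯ D𝄪 F𝄪 A♯ C♯
F#+9: F♯ A♯ C𝄪 E G♯
Common to both → A♯.

A♯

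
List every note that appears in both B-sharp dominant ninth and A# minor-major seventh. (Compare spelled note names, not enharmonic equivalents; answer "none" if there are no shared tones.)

B-sharp dominant ninth = B-sharp, D-double-sharp, F-double-sharp, A-sharp, C-double-sharp.
A# minor-major seventh = A-sharp, C-sharp, E-sharp, G-double-sharp.
Shared: A-sharp.

A-sharp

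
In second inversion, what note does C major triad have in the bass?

C major triad = C–E–G. Second inversion → fifth in the bass = G.

G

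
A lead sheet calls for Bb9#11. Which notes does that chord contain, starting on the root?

Root B♭, quality dominant ninth sharp eleven:
root → B♭
3rd (major 3rd) → D
5th (perfect 5th) → F
7th (minor 7th) → A♭
9th (major 9th) → C
11th (augmented 11th) → E

B♭, D, F, A♭, C, E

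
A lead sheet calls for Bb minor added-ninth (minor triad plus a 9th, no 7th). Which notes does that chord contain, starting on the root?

Bb – Db – F – C

Bb minor added-ninth: minor added-ninth on Bb.
Root: Bb
Minor 3rd (3rd): Db
Perfect 5th (5th): F
Major 9th (9th): C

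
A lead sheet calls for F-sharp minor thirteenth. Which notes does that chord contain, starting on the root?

F-sharp, A, C-sharp, E, G-sharp, B, D-sharp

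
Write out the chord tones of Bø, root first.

B – D – F – A

Bø: half-diminished seventh on B.
Root: B
Minor 3rd (3rd): D
Diminished 5th (5th): F
Minor 7th (7th): A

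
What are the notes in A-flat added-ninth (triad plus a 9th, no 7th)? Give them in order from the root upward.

A-flat added-ninth: added-ninth on Ab.
- root: Ab
- major 3rd: C
- perfect 5th: Eb
- major 9th: Bb

Ab – C – Eb – Bb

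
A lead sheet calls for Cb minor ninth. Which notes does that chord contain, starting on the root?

Cb minor ninth is a minor ninth built on C-flat.
- root: C-flat
- minor 3rd: E-double-flat
- perfect 5th: G-flat
- minor 7th: B-double-flat
- major 9th: D-flat

C-flat, E-double-flat, G-flat, B-double-flat, D-flat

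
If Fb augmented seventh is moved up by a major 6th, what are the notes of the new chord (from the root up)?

Db, F, A, Cb

A major 6th up from Fb is Db, so the new chord is Db augmented seventh.
Db — root
F — major 3rd
A — augmented 5th
Cb — minor 7th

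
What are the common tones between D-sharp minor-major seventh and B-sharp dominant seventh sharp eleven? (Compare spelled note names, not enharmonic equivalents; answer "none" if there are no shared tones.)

A-sharp

D-sharp minor-major seventh = D-sharp, F-sharp, A-sharp, C-double-sharp.
B-sharp dominant seventh sharp eleven = B-sharp, D-double-sharp, F-double-sharp, A-sharp, E-double-sharp.
Shared: A-sharp.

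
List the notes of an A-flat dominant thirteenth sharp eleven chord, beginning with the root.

Root A♭, quality dominant thirteenth sharp eleven:
A♭ — root
C — major 3rd
E♭ — perfect 5th
G♭ — minor 7th
B♭ — major 9th
D — augmented 11th
F — major 13th

A♭, C, E♭, G♭, B♭, D, F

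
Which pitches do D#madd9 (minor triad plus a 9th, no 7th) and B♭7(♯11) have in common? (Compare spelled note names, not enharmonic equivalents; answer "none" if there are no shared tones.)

none

D#madd9: D♯ F♯ A♯ E♯
B♭7(♯11): B♭ D F A♭ E
Common to both → none.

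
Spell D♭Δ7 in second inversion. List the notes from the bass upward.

Ab – C – Db – F

In root position, D♭Δ7 is Db–F–Ab–C.
Second inversion puts the fifth (Ab) in the bass.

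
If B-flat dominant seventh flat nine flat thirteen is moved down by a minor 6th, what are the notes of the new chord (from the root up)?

B-flat down a minor 6th → D. New chord: D dominant seventh flat nine flat thirteen.
- root: D
- major 3rd: F-sharp
- perfect 5th: A
- minor 7th: C
- minor 9th: E-flat
- minor 13th: B-flat

D – F-sharp – A – C – E-flat – B-flat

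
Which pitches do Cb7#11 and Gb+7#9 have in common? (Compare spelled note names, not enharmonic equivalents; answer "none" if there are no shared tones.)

Cb7#11 = Cb, Eb, Gb, Bbb, F.
Gb+7#9 = Gb, Bb, D, Fb, A.
Shared: Gb.

Gb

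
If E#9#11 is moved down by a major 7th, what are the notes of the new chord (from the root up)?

F♯ – A♯ – C♯ – E – G♯ – B♯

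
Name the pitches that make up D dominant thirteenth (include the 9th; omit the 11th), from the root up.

D  F#  A  C  E  B

D dominant thirteenth: dominant thirteenth on D.
D — root
F# — major 3rd
A — perfect 5th
C — minor 7th
E — major 9th
B — major 13th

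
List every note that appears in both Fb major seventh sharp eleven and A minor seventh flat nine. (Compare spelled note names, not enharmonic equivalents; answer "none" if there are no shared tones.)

B-flat

Fb major seventh sharp eleven = F-flat, A-flat, C-flat, E-flat, B-flat.
A minor seventh flat nine = A, C, E, G, B-flat.
Shared: B-flat.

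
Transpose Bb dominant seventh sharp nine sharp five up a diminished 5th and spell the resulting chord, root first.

A diminished 5th up from B-flat is F-flat, so the new chord is F-flat dominant seventh sharp nine sharp five.
Root: F-flat
Major 3rd (3rd): A-flat
Augmented 5th (5th): C
Minor 7th (7th): E-double-flat
Augmented 9th (9th): G

F-flat, A-flat, C, E-double-flat, G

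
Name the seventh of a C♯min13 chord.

B

Root of C♯min13 = C♯. The 7th is a minor 7th: C♯ up a minor 7th → B.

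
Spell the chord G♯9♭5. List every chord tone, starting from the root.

G#  B#  D  F#  A#

Root G#, quality dominant ninth flat five:
root → G#
3rd (major 3rd) → B#
5th (diminished 5th) → D
7th (minor 7th) → F#
9th (major 9th) → A#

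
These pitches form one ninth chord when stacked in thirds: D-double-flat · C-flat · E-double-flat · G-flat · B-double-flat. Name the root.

Stacking in thirds gives C-flat – E-double-flat – G-flat – B-double-flat – D-double-flat, so C-flat is the root — C-flat minor seventh flat nine.

C-flat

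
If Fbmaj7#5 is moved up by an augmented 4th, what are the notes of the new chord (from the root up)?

Transposed root: Fb → Bb (augmented 4th up). So we spell Bb augmented major seventh:
Root: Bb
Major 3rd (3rd): D
Augmented 5th (5th): F#
Major 7th (7th): A

Bb, D, F#, A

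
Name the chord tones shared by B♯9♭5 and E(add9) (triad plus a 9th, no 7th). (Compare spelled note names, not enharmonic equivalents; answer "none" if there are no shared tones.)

B♯9♭5: B# D## F# A# C##
E(add9): E G# B F#
Common to both → F#.

F#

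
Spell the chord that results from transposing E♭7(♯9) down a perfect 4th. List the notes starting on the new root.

E♭ down a perfect 4th → B♭. New chord: B♭ dominant seventh sharp nine.
B♭ — root
D — major 3rd
F — perfect 5th
A♭ — minor 7th
C♯ — augmented 9th

B♭  D  F  A♭  C♯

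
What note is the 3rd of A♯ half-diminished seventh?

C#

Root of A♯ half-diminished seventh = A#. The 3rd is a minor 3rd: A# up a minor 3rd → C#.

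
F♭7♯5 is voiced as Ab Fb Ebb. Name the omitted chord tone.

The full F♭7♯5 chord is Fb, Ab, C, Ebb.
Comparing with the voicing, the augmented 5th (5th) — C — is absent.

C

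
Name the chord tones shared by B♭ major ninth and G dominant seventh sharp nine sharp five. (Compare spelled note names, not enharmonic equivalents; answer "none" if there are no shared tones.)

F

B♭ major ninth: B-flat D F A C
G dominant seventh sharp nine sharp five: G B D-sharp F A-sharp
Common to both → F.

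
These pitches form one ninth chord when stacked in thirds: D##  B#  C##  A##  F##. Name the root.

B#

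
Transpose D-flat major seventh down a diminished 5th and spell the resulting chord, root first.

G, B, D, F♯

Transposed root: D♭ → G (diminished 5th down). So we spell G major seventh:
G — root
B — major 3rd
D — perfect 5th
F♯ — major 7th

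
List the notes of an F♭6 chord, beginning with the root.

Fb – Ab – Cb – Db

Root Fb, quality major sixth:
Root: Fb
Major 3rd (3rd): Ab
Perfect 5th (5th): Cb
Major 6th (6th): Db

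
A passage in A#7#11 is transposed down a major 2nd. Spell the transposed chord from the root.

G# B# D# F# C##

A major 2nd down from A# is G#, so the new chord is G# dominant seventh sharp eleven.
G# — root
B# — major 3rd
D# — perfect 5th
F# — minor 7th
C## — augmented 11th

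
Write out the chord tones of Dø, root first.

D – F – A♭ – C

Dø is a half-diminished seventh built on D.
root → D
3rd (minor 3rd) → F
5th (diminished 5th) → A♭
7th (minor 7th) → C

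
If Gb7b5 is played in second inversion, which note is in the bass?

Gb7b5 = Gb–Bb–Dbb–Fb. Second inversion → fifth in the bass = Dbb.

Dbb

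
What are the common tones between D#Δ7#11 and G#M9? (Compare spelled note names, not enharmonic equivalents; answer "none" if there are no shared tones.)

D#  F##  A#

D#Δ7#11 = D#, F##, A#, C##, G##.
G#M9 = G#, B#, D#, F##, A#.
Shared: D#, F##, A#.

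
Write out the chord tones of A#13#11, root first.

Root A#, quality dominant thirteenth sharp eleven:
root → A#
3rd (major 3rd) → C##
5th (perfect 5th) → E#
7th (minor 7th) → G#
9th (major 9th) → B#
11th (augmented 11th) → D##
13th (major 13th) → F##

A#  C##  E#  G#  B#  D##  F##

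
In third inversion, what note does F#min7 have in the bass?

F#min7 in root position is F♯–A–C♯–E.
Third inversion places the seventh in the bass, which is E.

E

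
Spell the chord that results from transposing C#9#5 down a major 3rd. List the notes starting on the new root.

C# down a major 3rd → A. New chord: A dominant ninth sharp five.
- root: A
- major 3rd: C#
- augmented 5th: E#
- minor 7th: G
- major 9th: B

A C# E# G B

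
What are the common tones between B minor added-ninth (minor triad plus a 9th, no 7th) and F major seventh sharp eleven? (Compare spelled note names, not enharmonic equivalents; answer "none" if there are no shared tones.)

B minor added-ninth: B D F-sharp C-sharp
F major seventh sharp eleven: F A C E B
Common to both → B.

B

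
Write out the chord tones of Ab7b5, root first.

A♭ C E𝄫 G♭

Ab7b5 is a dominant seventh flat five built on A♭.
Root: A♭
Major 3rd (3rd): C
Diminished 5th (5th): E𝄫
Minor 7th (7th): G♭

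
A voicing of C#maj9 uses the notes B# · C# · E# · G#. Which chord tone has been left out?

D#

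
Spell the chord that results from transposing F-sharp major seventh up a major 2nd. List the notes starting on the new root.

G#, B#, D#, F##

A major 2nd up from F# is G#, so the new chord is G# major seventh.
Root: G#
Major 3rd (3rd): B#
Perfect 5th (5th): D#
Major 7th (7th): F##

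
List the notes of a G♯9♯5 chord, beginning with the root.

G# – B# – D## – F# – A#

G♯9♯5 is a dominant ninth sharp five built on G#.
Root: G#
Major 3rd (3rd): B#
Augmented 5th (5th): D##
Minor 7th (7th): F#
Major 9th (9th): A#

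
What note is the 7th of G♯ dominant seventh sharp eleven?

F-sharp

Root of G♯ dominant seventh sharp eleven = G-sharp. The 7th is a minor 7th: G-sharp up a minor 7th → F-sharp.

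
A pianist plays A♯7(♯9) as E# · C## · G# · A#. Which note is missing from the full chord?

A♯7(♯9) = A#, C##, E#, G#, B##. The voicing lacks the 9th (augmented 9th), B##.

B##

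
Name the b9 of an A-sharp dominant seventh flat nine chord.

B

Root of A-sharp dominant seventh flat nine = A#. The 9th is a minor 9th: A# up a minor 9th → B.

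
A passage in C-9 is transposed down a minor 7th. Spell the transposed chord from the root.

D, F, A, C, E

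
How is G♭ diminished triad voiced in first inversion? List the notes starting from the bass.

Bbb Dbb Gb

In root position, G♭ diminished triad is Gb–Bbb–Dbb.
First inversion puts the third (Bbb) in the bass.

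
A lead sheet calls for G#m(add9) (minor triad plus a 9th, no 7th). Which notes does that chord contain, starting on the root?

G#, B, D#, A#

Root G#, quality minor added-ninth:
root → G#
3rd (minor 3rd) → B
5th (perfect 5th) → D#
9th (major 9th) → A#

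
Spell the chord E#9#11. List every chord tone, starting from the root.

E#, G##, B#, D#, F##, A##

E#9#11 is a dominant ninth sharp eleven built on E#.
E# — root
G## — major 3rd
B# — perfect 5th
D# — minor 7th
F## — major 9th
A## — augmented 11th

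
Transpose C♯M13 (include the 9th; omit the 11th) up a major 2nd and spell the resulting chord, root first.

D#  F##  A#  C##  E#  B#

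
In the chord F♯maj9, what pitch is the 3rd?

F♯maj9 is built on F#; its 3rd is a major 3rd above the root.
A third above F uses the letter A, and the major 3rd above F# is A#.

A#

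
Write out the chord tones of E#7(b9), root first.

E# G## B# D# F#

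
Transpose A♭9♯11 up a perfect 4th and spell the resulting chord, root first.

Db F Ab Cb Eb G

Transposed root: Ab → Db (perfect 4th up). So we spell Db dominant ninth sharp eleven:
Db — root
F — major 3rd
Ab — perfect 5th
Cb — minor 7th
Eb — major 9th
G — augmented 11th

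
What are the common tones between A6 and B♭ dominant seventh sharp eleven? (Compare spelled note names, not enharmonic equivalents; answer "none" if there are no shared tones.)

E

A6: A C# E F#
B♭ dominant seventh sharp eleven: Bb D F Ab E
Common to both → E.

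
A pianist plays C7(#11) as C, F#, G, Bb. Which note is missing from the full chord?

E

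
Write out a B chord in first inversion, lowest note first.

D♯  F♯  B

In root position, B is B–D♯–F♯.
First inversion puts the third (D♯) in the bass.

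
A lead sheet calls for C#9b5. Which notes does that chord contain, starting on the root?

C#, E#, G, B, D#

C#9b5: dominant ninth flat five on C#.
root → C#
3rd (major 3rd) → E#
5th (diminished 5th) → G
7th (minor 7th) → B
9th (major 9th) → D#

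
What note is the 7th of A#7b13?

G#

Root of A#7b13 = A#. The 7th is a minor 7th: A# up a minor 7th → G#.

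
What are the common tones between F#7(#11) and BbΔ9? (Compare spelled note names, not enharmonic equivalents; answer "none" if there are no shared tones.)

none

F#7(#11) = F#, A#, C#, E, B#.
BbΔ9 = Bb, D, F, A, C.
Shared: none.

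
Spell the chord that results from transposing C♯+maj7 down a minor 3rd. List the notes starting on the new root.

A♯ – C𝄪 – E𝄪 – G𝄪

A minor 3rd down from C♯ is A♯, so the new chord is A♯ augmented major seventh.
root → A♯
3rd (major 3rd) → C𝄪
5th (augmented 5th) → E𝄪
7th (major 7th) → G𝄪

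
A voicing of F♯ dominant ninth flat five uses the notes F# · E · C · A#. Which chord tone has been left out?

G#

The full F♯ dominant ninth flat five chord is F#, A#, C, E, G#.
Comparing with the voicing, the major 9th (9th) — G# — is absent.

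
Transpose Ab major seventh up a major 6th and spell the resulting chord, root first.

Transposed root: A-flat → F (major 6th up). So we spell F major seventh:
Root: F
Major 3rd (3rd): A
Perfect 5th (5th): C
Major 7th (7th): E

F, A, C, E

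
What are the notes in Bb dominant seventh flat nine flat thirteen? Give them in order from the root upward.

Bb D F Ab Cb Gb

Root Bb, quality dominant seventh flat nine flat thirteen:
Bb — root
D — major 3rd
F — perfect 5th
Ab — minor 7th
Cb — minor 9th
Gb — minor 13th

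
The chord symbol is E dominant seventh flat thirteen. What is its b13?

C

E dominant seventh flat thirteen is built on E; its 13th is a minor 13th above the root.
A sixth above E uses the letter C, and the minor 13th above E is C.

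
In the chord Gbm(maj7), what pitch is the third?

Root of Gbm(maj7) = Gb. The 3rd is a minor 3rd: Gb up a minor 3rd → Bbb.

Bbb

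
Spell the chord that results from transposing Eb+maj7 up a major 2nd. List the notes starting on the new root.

F, A, C♯, E

A major 2nd up from E♭ is F, so the new chord is F augmented major seventh.
F — root
A — major 3rd
C♯ — augmented 5th
E — major 7th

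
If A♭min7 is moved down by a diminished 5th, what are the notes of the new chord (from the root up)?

D, F, A, C

Transposed root: Ab → D (diminished 5th down). So we spell D minor seventh:
- root: D
- minor 3rd: F
- perfect 5th: A
- minor 7th: C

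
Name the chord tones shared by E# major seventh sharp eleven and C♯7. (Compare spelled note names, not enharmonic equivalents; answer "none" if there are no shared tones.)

E#

E# major seventh sharp eleven = E#, G##, B#, D##, A##.
C♯7 = C#, E#, G#, B.
Shared: E#.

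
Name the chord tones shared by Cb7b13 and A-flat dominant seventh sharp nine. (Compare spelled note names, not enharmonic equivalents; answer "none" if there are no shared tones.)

Cb7b13 = Cb, Eb, Gb, Bbb, Abb.
A-flat dominant seventh sharp nine = Ab, C, Eb, Gb, B.
Shared: Eb, Gb.

Eb – Gb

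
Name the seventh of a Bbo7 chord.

Abb

Bbo7 is built on Bb; its 7th is a diminished 7th above the root.
A seventh above B uses the letter A, and the diminished 7th above Bb is Abb.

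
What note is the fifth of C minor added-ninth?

G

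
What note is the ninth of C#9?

D#

C#9 is built on C#; its 9th is a major 9th above the root.
A second above C uses the letter D, and the major 9th above C# is D#.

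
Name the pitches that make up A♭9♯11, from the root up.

Ab C Eb Gb Bb D

A♭9♯11 is a dominant ninth sharp eleven built on Ab.
root → Ab
3rd (major 3rd) → C
5th (perfect 5th) → Eb
7th (minor 7th) → Gb
9th (major 9th) → Bb
11th (augmented 11th) → D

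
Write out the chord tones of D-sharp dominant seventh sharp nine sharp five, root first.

D-sharp, F-double-sharp, A-double-sharp, C-sharp, E-double-sharp

D-sharp dominant seventh sharp nine sharp five: dominant seventh sharp nine sharp five on D-sharp.
D-sharp — root
F-double-sharp — major 3rd
A-double-sharp — augmented 5th
C-sharp — minor 7th
E-double-sharp — augmented 9th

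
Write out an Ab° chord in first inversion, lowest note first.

C♭ – E𝄫 – A♭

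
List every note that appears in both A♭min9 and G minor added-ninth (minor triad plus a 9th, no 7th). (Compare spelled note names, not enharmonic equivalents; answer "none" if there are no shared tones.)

Bb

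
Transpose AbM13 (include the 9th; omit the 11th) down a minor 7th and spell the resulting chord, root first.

A♭ down a minor 7th → B♭. New chord: B♭ major thirteenth.
Root: B♭
Major 3rd (3rd): D
Perfect 5th (5th): F
Major 7th (7th): A
Major 9th (9th): C
Major 13th (13th): G

B♭  D  F  A  C  G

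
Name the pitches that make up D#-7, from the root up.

D#, F#, A#, C#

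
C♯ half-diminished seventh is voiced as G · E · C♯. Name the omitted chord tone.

B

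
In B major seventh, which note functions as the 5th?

B major seventh is built on B; its 5th is a perfect 5th above the root.
A fifth above B uses the letter F, and the perfect 5th above B is F-sharp.

F-sharp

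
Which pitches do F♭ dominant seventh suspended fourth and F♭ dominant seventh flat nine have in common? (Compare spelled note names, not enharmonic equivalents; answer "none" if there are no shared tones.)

Fb, Cb, Ebb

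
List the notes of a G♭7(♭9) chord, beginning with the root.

Gb Bb Db Fb Abb

G♭7(♭9): dominant seventh flat nine on Gb.
Gb — root
Bb — major 3rd
Db — perfect 5th
Fb — minor 7th
Abb — minor 9th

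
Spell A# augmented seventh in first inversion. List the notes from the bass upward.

C-double-sharp E-double-sharp G-sharp A-sharp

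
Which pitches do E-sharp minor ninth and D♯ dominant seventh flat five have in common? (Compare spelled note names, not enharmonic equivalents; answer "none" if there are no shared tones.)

E-sharp minor ninth = E-sharp, G-sharp, B-sharp, D-sharp, F-double-sharp.
D♯ dominant seventh flat five = D-sharp, F-double-sharp, A, C-sharp.
Shared: D-sharp, F-double-sharp.

D-sharp, F-double-sharp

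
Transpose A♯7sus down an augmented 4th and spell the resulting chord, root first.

E  A  B  D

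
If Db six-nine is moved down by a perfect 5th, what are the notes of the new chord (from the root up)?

Transposed root: D-flat → G-flat (perfect 5th down). So we spell G-flat six-nine:
root → G-flat
3rd (major 3rd) → B-flat
5th (perfect 5th) → D-flat
6th (major 6th) → E-flat
9th (major 9th) → A-flat

G-flat, B-flat, D-flat, E-flat, A-flat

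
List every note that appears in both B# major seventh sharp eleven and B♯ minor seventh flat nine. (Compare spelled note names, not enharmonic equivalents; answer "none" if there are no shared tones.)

B# major seventh sharp eleven = B-sharp, D-double-sharp, F-double-sharp, A-double-sharp, E-double-sharp.
B♯ minor seventh flat nine = B-sharp, D-sharp, F-double-sharp, A-sharp, C-sharp.
Shared: B-sharp, F-double-sharp.

B-sharp, F-double-sharp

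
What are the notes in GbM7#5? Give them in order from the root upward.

GbM7#5 is an augmented major seventh built on Gb.
Root: Gb
Major 3rd (3rd): Bb
Augmented 5th (5th): D
Major 7th (7th): F

Gb, Bb, D, F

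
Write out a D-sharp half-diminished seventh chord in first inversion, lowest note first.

F#  A  C#  D#

In root position, D-sharp half-diminished seventh is D#–F#–A–C#.
First inversion puts the third (F#) in the bass.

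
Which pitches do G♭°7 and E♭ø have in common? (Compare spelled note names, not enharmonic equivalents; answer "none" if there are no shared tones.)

G♭°7 = Gb, Bbb, Dbb, Fbb.
E♭ø = Eb, Gb, Bbb, Db.
Shared: Gb, Bbb.

Gb Bbb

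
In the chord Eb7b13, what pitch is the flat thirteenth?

Cb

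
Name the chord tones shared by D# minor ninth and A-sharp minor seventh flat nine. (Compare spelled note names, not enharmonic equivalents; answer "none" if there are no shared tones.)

D# minor ninth = D-sharp, F-sharp, A-sharp, C-sharp, E-sharp.
A-sharp minor seventh flat nine = A-sharp, C-sharp, E-sharp, G-sharp, B.
Shared: A-sharp, C-sharp, E-sharp.

A-sharp, C-sharp, E-sharp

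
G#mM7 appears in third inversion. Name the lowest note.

G#mM7 = G#–B–D#–F##. Third inversion → seventh in the bass = F##.

F##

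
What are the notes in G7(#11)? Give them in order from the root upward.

Root G, quality dominant seventh sharp eleven:
- root: G
- major 3rd: B
- perfect 5th: D
- minor 7th: F
- augmented 11th: C♯

G, B, D, F, C♯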